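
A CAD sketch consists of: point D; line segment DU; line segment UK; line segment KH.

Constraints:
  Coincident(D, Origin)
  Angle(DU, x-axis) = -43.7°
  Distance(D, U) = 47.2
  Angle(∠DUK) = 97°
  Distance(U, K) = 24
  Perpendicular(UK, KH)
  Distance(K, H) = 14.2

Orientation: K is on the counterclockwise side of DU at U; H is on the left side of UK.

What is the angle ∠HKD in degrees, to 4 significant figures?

32.42°

D is at the origin; DU runs at -43.7° with length 47.2, so U = 47.2·(cos -43.7°, sin -43.7°) = (34.12, -32.61). ∠DUK = 97.0°, so UK runs at -43.7° + (180° − 97.0°) = 39.30° from the x-axis; with |UK| = 24.0, K = U + 24.0·(cos 39.30°, sin 39.30°) = (52.70, -17.41). The perpendicularity gives KH at right angles to UK; with |KH| = 14.2 on the left of UK, H = K + 14.2·(-0.6334, 0.7738) = (43.70, -6.420). Then cos ∠HKD = KH·KD / (|KH||KD|), giving 32.42°.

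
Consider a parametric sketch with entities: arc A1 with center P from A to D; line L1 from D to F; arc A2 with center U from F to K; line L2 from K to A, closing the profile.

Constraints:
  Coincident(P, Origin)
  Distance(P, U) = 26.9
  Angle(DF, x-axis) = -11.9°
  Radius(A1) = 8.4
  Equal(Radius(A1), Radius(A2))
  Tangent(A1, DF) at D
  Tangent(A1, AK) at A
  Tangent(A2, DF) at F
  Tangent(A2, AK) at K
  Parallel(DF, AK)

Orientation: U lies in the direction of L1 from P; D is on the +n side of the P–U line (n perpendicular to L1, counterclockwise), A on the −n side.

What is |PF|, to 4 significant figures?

28.18

The slot axis is L1's direction at -11.9°, so u = (cos -11.9°, sin -11.9°) = (0.9785, -0.2062) and n = (−sin -11.9°, cos -11.9°) = (0.2062, 0.9785). P is at the origin and U lies 26.9 along u from P, so U = 26.9·u = (26.32, -5.547). Tangency of A1 to both parallel lines with radius 8.4 puts D and A at P ± 8.4·n: D = (1.732, 8.219), A = (-1.732, -8.219). Equal radii place F and K the same way about U: F = U + 8.4·n = (28.05, 2.673), K = U − 8.4·n = (24.59, -13.77). Then |PF| = |F − P| = 28.18.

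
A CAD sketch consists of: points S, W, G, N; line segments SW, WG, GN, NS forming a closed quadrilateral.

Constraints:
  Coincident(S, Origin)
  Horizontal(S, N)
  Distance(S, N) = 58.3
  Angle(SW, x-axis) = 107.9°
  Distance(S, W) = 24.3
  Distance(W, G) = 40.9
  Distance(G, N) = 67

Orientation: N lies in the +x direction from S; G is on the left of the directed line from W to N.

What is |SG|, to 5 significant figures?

57.520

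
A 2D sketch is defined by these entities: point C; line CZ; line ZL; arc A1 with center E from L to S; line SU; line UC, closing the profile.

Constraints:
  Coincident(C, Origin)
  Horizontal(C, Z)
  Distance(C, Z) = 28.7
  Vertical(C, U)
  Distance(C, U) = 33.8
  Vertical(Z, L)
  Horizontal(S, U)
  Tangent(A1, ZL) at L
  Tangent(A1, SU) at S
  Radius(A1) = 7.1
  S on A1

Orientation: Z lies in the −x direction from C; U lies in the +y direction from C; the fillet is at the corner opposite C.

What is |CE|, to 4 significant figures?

34.34

CU is vertical with |CU| = 33.8 and U on the +y side, so U = (0.000, 33.80). The virtual corner opposite C is at (-28.70, 33.80). Since A1 is tangent to ZL there, EL ⟂ ZL and tangency of A1 to SU means the radius ES is perpendicular to SU, with radius 7.1, so the center E sits 7.1 in from both sides at E = (-21.60, 26.70). Then |CE| = |E − C| = 34.34.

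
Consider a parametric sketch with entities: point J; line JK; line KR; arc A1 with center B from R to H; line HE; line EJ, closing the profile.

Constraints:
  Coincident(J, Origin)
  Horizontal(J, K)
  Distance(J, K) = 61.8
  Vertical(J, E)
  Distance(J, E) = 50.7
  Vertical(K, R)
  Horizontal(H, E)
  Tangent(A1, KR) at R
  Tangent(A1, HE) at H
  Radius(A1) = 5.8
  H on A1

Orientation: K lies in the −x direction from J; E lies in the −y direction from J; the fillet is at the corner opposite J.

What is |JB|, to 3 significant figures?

71.8

J and E share the same x with |JE| = 50.7 and E on the −y side, so E = (0.00, -50.7). The virtual corner opposite J is at (-61.8, -50.7). The tangent condition forces BR to be normal to KR and tangency of A1 to HE means the radius BH is perpendicular to HE, with radius 5.8, so the center B sits 5.8 in from both sides at B = (-56.0, -44.9). Then |JB| = |B − J| = 71.8.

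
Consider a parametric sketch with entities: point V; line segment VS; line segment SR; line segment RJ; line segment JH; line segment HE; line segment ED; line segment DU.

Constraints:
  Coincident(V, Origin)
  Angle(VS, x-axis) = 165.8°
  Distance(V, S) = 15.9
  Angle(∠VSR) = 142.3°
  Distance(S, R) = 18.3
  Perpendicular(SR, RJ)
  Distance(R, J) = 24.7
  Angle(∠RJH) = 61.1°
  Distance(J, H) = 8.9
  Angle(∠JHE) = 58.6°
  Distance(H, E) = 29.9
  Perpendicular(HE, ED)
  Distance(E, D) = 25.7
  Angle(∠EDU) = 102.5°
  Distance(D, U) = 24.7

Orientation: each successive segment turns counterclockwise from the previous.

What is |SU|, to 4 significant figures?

54.19

V is at the origin; VS runs at 165.8° with length 15.9, so S = (-15.41, 3.900). ∠VSR = 142.3° gives SR at -156.5° from the x-axis; with |SR| = 18.3, R = (-32.20, -3.397). SR is perpendicular to RJ, so RJ runs at -66.50°; with |RJ| = 24.7, J = (-22.35, -26.05). ∠RJH = 61.1° gives JH at 52.40° from the x-axis; with |JH| = 8.9, H = (-16.92, -19.00). ∠JHE = 58.6° gives HE at 173.8° from the x-axis; with |HE| = 29.9, E = (-46.64, -15.77). HE is perpendicular to ED, so ED runs at -96.20°; with |ED| = 25.7, D = (-49.42, -41.32). ∠EDU = 102.5° gives DU at -18.70° from the x-axis; with |DU| = 24.7, U = (-26.02, -49.24). Then |SU| = |U − S| = 54.19.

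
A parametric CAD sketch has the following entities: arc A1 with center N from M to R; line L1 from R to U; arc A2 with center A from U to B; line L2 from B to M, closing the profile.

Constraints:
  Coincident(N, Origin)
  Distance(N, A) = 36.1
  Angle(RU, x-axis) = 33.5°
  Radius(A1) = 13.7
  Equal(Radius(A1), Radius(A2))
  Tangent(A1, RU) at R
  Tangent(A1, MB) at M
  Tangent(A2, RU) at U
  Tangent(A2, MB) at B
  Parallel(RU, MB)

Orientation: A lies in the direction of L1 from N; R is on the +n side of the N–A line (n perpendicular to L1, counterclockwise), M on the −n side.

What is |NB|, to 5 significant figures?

38.612

The slot axis is L1's direction at 33.5°, so u = (cos 33.5°, sin 33.5°) = (0.83389, 0.55194) and n = (−sin 33.5°, cos 33.5°) = (-0.55194, 0.83389). N is at the origin and A lies 36.1 along u from N, so A = 36.1·u = (30.103, 19.925). Tangency of A1 to both parallel lines with radius 13.7 puts R and M at N ± 13.7·n: R = (-7.5615, 11.424), M = (7.5615, -11.424). Equal radii place U and B the same way about A: U = A + 13.7·n = (22.542, 31.349), B = A − 13.7·n = (37.665, 8.5007). Then |NB| = |B − N| = 38.612.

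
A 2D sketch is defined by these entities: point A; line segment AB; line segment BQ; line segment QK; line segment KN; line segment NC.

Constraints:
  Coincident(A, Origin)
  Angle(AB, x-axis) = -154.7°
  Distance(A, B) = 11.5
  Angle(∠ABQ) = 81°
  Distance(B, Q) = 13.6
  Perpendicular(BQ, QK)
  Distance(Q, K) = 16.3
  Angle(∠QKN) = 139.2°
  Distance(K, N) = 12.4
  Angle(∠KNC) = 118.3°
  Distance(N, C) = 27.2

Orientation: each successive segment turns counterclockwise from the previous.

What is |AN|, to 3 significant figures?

14.8

A is at the origin; AB runs at -154.7° with length 11.5, so B = (-10.4, -4.91). ∠ABQ = 81.0° gives BQ at -55.7° from the x-axis; with |BQ| = 13.6, Q = (-2.73, -16.1). The perpendicularity gives QK at right angles to BQ, so QK runs at 34.3°; with |QK| = 16.3, K = (10.7, -6.96). ∠QKN = 139.2° gives KN at 75.1° from the x-axis; with |KN| = 12.4, N = (13.9, 5.02). Then |AN| = |N − A| = 14.8.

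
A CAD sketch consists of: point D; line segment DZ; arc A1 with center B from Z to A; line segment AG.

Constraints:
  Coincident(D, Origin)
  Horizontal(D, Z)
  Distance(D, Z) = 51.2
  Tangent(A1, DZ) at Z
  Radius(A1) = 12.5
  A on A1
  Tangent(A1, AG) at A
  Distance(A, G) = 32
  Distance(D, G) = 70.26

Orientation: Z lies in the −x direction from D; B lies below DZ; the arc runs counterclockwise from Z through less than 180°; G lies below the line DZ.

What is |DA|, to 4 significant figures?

65.15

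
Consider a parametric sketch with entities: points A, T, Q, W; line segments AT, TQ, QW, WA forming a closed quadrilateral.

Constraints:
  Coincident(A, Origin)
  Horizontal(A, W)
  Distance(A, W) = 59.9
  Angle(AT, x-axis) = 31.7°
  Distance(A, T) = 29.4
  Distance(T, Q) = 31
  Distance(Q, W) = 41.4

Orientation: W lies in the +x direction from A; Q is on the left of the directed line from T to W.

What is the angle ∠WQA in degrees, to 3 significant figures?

70.0°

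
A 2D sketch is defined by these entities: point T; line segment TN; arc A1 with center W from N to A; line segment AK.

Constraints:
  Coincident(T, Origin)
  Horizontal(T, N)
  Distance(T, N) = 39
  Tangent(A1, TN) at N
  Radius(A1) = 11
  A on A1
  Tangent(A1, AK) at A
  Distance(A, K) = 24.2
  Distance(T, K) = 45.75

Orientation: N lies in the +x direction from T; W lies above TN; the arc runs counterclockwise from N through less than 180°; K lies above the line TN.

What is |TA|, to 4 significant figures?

50.25

T is at the origin; TN is horizontal with |TN| = 39.0 and N on the +x side, so N = (39.00, 0.000). A1 meets TN tangentially, so WN is at right angles to TN, so W = N + (0, 11) = (39.00, 11.00). Since WA ⟂ AK (tangency), |WK| = √(11.0² + 24.2²) = 26.58 regardless of where A sits on A1. So K lies on both circle(T, 45.75) and circle(W, 26.58); the above-TN intersection is K = (28.80, 35.55). A is the foot of the tangent from K: A = (46.50, 19.05).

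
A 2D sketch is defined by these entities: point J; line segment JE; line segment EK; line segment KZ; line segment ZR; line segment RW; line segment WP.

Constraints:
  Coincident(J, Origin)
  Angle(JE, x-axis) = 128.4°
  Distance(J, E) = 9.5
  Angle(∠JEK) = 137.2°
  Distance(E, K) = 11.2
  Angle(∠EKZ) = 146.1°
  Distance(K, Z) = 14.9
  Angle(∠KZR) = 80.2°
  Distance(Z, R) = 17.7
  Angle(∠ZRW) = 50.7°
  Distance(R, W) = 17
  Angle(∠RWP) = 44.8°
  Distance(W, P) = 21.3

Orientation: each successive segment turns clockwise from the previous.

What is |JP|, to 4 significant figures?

34.75

∠ZRW = 50.7° gives RW at -177.4° from the x-axis; with |RW| = 17.0, W = (-0.9688, 16.36). ∠RWP = 44.8° gives WP at 47.40° from the x-axis; with |WP| = 21.3, P = (13.45, 32.04). Then |JP| = |P − J| = 34.75.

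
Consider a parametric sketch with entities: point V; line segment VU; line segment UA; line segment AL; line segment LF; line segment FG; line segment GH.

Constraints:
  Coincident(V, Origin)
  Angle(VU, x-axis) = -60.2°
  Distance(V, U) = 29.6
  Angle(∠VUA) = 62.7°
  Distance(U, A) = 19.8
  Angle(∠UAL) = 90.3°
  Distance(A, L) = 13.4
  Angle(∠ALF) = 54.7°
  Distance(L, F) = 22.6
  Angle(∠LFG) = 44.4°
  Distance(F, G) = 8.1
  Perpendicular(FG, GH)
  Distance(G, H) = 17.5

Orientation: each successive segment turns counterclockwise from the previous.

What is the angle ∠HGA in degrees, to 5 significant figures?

75.755°

V is at the origin; VU runs at -60.2° with length 29.6, so U = (14.710, -25.686). ∠VUA = 62.7° gives UA at 57.100° from the x-axis; with |UA| = 19.8, A = (25.465, -9.0614). ∠UAL = 90.3° gives AL at 146.80° from the x-axis; with |AL| = 13.4, L = (14.253, -1.7240). ∠ALF = 54.7° gives LF at -87.900° from the x-axis; with |LF| = 22.6, F = (15.081, -24.309). ∠LFG = 44.4° gives FG at 47.700° from the x-axis; with |FG| = 8.1, G = (20.532, -18.318). The perpendicularity gives GH at right angles to FG, so GH runs at 137.70°; with |GH| = 17.5, H = (7.5886, -6.5401). Then cos ∠HGA = GH·GA / (|GH||GA|), giving 75.755°.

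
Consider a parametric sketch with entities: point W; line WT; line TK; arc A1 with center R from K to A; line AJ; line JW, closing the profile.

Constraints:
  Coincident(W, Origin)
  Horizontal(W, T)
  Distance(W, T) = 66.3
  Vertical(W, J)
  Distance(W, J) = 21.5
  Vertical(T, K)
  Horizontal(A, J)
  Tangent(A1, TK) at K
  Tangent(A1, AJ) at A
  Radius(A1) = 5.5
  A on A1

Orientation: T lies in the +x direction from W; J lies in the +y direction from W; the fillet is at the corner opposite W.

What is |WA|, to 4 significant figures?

64.49

W is at the origin; WT is horizontal with |WT| = 66.3 and T on the +x side, so T = (66.30, 0.000). W and J share the same x with |WJ| = 21.5 and J on the +y side, so J = (0.000, 21.50). The virtual corner opposite W is at (66.30, 21.50). Tangency of A1 to TK means the radius RK is perpendicular to TK and A1 meets AJ tangentially, so RA is at right angles to AJ, with radius 5.5, so the center R sits 5.5 in from both sides at R = (60.80, 16.00). That places the tangent points at K = (66.30, 16.00) on TK and A = (60.80, 21.50) on AJ. Then |WA| = |A − W| = 64.49.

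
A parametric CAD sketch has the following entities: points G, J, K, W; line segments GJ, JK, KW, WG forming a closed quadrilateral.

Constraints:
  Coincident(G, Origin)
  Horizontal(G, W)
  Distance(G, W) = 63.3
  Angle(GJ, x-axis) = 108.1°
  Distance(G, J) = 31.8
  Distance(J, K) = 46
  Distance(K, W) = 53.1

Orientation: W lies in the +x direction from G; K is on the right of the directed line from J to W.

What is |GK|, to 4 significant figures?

15.49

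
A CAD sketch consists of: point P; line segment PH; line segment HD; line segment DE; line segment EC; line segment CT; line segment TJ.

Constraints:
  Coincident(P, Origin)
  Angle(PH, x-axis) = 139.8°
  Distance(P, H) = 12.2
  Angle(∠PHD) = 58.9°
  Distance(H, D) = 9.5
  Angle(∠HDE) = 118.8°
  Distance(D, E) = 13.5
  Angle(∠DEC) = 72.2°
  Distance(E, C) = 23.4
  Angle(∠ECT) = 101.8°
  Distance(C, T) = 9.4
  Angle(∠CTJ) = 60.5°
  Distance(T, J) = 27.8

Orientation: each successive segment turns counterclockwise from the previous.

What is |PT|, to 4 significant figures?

17.14

P is at the origin; PH runs at 139.8° with length 12.2, so H = (-9.318, 7.875). ∠PHD = 58.9° gives HD at -99.10° from the x-axis; with |HD| = 9.5, D = (-10.82, -1.506). ∠HDE = 118.8° gives DE at -37.90° from the x-axis; with |DE| = 13.5, E = (-0.1682, -9.799). ∠DEC = 72.2° gives EC at 69.90° from the x-axis; with |EC| = 23.4, C = (7.873, 12.18). ∠ECT = 101.8° gives CT at 148.1° from the x-axis; with |CT| = 9.4, T = (-0.1069, 17.14). Then |PT| = |T − P| = 17.14.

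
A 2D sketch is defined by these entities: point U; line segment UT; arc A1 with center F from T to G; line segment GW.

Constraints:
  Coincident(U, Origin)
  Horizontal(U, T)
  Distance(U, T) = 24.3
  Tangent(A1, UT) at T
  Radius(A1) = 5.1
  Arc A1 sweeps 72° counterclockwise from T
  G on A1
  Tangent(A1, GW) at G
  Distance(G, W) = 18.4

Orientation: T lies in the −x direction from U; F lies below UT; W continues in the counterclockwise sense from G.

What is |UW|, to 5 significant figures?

40.688

U is at the origin; U and T share the same y with |UT| = 24.3 and T on the −x side, so T = (-24.300, 0.0000). The tangent condition forces FT to be normal to UT, so F = T + (0, -5.1) = (-24.300, -5.1000). On A1, T sits at bearing 90° from F; a 72° counterclockwise sweep puts G at bearing 162°, so G = F + 5.1·(cos 162°, sin 162°) = (-29.150, -3.5240). Tangency of A1 to GW means the radius FG is perpendicular to GW, so GW runs along (−sin 162°, cos 162°); with |GW| = 18.4, W = (-34.836, -21.023). Then |UW| = |W − U| = 40.688.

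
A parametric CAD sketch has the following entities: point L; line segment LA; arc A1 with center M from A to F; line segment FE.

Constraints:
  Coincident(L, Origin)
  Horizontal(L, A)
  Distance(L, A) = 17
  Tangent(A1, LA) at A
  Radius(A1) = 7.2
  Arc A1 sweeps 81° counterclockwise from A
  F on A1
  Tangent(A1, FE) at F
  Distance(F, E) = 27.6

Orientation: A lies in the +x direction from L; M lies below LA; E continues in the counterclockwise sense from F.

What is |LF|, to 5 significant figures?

11.605

L is at the origin; L and A share the same y with |LA| = 17.0 and A on the +x side, so A = (17.000, 0.0000). The tangent condition forces MA to be normal to LA, so M = A + (0, -7.2) = (17.000, -7.2000). On A1, A sits at bearing 90° from M; an 81° counterclockwise sweep puts F at bearing 171°, so F = M + 7.2·(cos 171°, sin 171°) = (9.8886, -6.0737). Then |LF| = |F − L| = 11.605.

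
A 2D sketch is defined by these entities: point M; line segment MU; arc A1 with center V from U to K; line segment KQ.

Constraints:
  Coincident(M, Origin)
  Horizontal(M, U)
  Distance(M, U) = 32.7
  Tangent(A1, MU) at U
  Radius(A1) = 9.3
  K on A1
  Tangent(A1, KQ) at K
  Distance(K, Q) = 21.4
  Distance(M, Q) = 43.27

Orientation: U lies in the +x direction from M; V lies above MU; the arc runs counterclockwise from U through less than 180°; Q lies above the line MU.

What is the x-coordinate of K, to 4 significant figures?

40.49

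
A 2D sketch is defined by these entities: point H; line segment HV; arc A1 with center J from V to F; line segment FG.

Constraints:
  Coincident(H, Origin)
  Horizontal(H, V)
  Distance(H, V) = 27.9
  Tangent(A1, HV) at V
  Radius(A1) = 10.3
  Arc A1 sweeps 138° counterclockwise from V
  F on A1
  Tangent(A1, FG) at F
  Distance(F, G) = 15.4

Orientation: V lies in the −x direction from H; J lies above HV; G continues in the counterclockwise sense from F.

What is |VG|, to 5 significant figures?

28.623

H is at the origin; HV is horizontal with |HV| = 27.9 and V on the −x side, so V = (-27.900, 0.0000). The tangent condition forces JV to be normal to HV, so J = V + (0, 10.3) = (-27.900, 10.300). On A1, V sits at bearing -90° from J; a 138° counterclockwise sweep puts F at bearing 48°, so F = J + 10.3·(cos 48°, sin 48°) = (-21.008, 17.954). A1 meets FG tangentially, so JF is at right angles to FG, so FG runs along (−sin 48°, cos 48°); with |FG| = 15.4, G = (-32.452, 28.259). Then |VG| = |G − V| = 28.623.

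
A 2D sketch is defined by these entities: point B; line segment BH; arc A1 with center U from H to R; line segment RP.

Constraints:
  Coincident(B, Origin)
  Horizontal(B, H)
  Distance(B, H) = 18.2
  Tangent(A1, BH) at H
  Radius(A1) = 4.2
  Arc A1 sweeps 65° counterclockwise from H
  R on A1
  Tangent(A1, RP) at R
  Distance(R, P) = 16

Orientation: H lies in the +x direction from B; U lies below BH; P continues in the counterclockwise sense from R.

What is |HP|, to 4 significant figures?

19.95

B is at the origin; B and H share the same y with |BH| = 18.2 and H on the +x side, so H = (18.20, 0.000). Tangency of A1 to BH means the radius UH is perpendicular to BH, so U = H + (0, -4.2) = (18.20, -4.200). On A1, H sits at bearing 90° from U; a 65° counterclockwise sweep puts R at bearing 155°, so R = U + 4.2·(cos 155°, sin 155°) = (14.39, -2.425). Tangency of A1 to RP means the radius UR is perpendicular to RP, so RP runs along (−sin 155°, cos 155°); with |RP| = 16.0, P = (7.632, -16.93). Then |HP| = |P − H| = 19.95.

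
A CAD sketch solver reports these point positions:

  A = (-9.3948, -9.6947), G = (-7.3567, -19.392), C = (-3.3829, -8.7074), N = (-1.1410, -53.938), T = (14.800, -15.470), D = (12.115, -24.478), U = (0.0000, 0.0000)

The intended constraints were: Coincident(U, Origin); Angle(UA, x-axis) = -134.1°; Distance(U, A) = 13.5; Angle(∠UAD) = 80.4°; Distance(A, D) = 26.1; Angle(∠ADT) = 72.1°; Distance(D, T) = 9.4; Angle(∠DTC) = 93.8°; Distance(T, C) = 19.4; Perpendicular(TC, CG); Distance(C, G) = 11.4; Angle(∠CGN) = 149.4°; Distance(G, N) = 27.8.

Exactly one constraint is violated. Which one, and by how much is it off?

Distance(G, N) = 27.8 — off by 7.30.

U = (0.00, 0.00) ✓; UA at -134.1° ✓; |UA| = 13.50 ✓; ∠UAD = 80.40° ✓; |AD| = 26.10 ✓; ∠ADT = 72.10° ✓; |DT| = 9.400 ✓; ∠DTC = 93.80° ✓; |TC| = 19.40 ✓; ∠(TC, CG) = 90.00° ✓; |CG| = 11.40 ✓; ∠CGN = 149.4° ✓; |GN| = 35.10 ✗.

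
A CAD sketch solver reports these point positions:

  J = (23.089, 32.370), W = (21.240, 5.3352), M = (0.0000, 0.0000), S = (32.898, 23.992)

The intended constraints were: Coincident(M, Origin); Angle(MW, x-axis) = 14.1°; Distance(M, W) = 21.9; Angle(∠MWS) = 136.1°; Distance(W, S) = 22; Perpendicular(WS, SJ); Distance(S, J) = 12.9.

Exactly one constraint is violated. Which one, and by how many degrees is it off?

Perpendicular(WS, SJ) — off by 8.50°.

M = (0.00, 0.00) ✓; MW at 14.10° ✓; |MW| = 21.90 ✓; ∠MWS = 136.1° ✓; |WS| = 22.00 ✓; ∠(WS, SJ) = 81.50° ✗; |SJ| = 12.90 ✓.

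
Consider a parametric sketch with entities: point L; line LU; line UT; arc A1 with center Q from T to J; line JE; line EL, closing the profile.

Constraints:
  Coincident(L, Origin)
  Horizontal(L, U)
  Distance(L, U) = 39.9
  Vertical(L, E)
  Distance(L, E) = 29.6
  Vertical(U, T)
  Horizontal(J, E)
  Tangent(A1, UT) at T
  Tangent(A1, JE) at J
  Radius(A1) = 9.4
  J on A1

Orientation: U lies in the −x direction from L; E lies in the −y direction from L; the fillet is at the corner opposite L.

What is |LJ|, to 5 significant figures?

42.502

The virtual corner opposite L is at (-39.900, -29.600). Tangency of A1 to UT means the radius QT is perpendicular to UT and the tangent condition forces QJ to be normal to JE, with radius 9.4, so the center Q sits 9.4 in from both sides at Q = (-30.500, -20.200). That places the tangent points at T = (-39.900, -20.200) on UT and J = (-30.500, -29.600) on JE. Then |LJ| = |J − L| = 42.502.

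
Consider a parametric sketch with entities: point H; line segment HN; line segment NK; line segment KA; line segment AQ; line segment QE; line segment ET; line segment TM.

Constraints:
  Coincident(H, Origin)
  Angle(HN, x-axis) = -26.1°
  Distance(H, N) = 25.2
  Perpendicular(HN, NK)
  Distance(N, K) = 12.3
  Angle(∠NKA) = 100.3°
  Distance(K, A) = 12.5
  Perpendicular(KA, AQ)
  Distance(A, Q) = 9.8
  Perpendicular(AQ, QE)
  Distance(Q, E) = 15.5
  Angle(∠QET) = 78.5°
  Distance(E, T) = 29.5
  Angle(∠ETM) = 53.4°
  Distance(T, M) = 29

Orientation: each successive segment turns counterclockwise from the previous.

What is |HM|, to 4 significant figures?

14.13

∠QET = 78.5° gives ET at 65.10° from the x-axis; with |ET| = 29.5, T = (37.06, 17.05). ∠ETM = 53.4° gives TM at -168.3° from the x-axis; with |TM| = 29.0, M = (8.664, 11.17). Then |HM| = |M − H| = 14.13.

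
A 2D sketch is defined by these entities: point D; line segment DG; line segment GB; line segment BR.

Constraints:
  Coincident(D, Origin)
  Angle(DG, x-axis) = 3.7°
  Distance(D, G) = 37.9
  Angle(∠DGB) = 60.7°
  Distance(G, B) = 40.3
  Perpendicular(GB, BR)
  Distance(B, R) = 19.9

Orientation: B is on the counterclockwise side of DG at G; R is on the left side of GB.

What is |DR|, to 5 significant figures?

25.419

D is at the origin; DG runs at 3.7° with length 37.9, so G = 37.9·(cos 3.7°, sin 3.7°) = (37.821, 2.4458). ∠DGB = 60.7°, so GB runs at 3.7° + (180° − 60.7°) = 123.00° from the x-axis; with |GB| = 40.3, B = G + 40.3·(cos 123.00°, sin 123.00°) = (15.872, 36.244). GB is perpendicular to BR; with |BR| = 19.9 on the left of GB, R = B + 19.9·(-0.83867, -0.54464) = (-0.81750, 25.406). Then |DR| = |R − D| = 25.419.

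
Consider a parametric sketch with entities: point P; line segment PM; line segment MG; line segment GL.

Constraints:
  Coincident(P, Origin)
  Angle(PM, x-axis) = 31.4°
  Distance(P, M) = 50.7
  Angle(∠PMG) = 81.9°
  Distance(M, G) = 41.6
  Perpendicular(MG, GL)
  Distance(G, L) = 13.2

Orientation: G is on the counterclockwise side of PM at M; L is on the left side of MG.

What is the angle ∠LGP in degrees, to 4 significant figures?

34.47°

P is at the origin; PM runs at 31.4° with length 50.7, so M = 50.7·(cos 31.4°, sin 31.4°) = (43.28, 26.42). ∠PMG = 81.9°, so MG runs at 31.4° + (180° − 81.9°) = 129.5° from the x-axis; with |MG| = 41.6, G = M + 41.6·(cos 129.5°, sin 129.5°) = (16.81, 58.51). MG ⟂ GL; with |GL| = 13.2 on the left of MG, L = G + 13.2·(-0.7716, -0.6361) = (6.629, 50.12). Then cos ∠LGP = GL·GP / (|GL||GP|), giving 34.47°.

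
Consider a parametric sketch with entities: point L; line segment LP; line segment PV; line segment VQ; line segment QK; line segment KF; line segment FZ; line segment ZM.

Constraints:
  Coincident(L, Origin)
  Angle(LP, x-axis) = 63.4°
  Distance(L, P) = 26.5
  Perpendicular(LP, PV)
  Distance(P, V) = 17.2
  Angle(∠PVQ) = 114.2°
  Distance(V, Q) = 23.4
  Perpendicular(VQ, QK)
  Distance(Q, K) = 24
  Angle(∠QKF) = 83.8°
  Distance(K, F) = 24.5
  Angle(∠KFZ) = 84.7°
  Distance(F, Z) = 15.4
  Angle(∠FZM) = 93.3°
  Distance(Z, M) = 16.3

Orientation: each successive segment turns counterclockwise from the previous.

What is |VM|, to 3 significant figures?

20.2

L is at the origin; LP runs at 63.4° with length 26.5, so P = (11.9, 23.7). The perpendicularity gives PV at right angles to LP, so PV runs at 153°; with |PV| = 17.2, V = (-3.51, 31.4). ∠PVQ = 114.2° gives VQ at -141° from the x-axis; with |VQ| = 23.4, Q = (-21.6, 16.6). The perpendicularity gives QK at right angles to VQ, so QK runs at -50.8°; with |QK| = 24.0, K = (-6.48, -1.99). ∠QKF = 83.8° gives KF at 45.4° from the x-axis; with |KF| = 24.5, F = (10.7, 15.5). ∠KFZ = 84.7° gives FZ at 141° from the x-axis; with |FZ| = 15.4, Z = (-1.19, 25.2). ∠FZM = 93.3° gives ZM at -133° from the x-axis; with |ZM| = 16.3, M = (-12.2, 13.2). Then |VM| = |M − V| = 20.2.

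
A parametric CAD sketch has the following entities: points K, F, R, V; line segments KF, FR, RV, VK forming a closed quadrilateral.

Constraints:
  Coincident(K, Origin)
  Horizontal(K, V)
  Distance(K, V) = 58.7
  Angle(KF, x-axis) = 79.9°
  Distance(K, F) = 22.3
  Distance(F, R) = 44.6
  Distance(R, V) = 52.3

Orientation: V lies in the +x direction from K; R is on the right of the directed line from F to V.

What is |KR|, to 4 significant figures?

24.75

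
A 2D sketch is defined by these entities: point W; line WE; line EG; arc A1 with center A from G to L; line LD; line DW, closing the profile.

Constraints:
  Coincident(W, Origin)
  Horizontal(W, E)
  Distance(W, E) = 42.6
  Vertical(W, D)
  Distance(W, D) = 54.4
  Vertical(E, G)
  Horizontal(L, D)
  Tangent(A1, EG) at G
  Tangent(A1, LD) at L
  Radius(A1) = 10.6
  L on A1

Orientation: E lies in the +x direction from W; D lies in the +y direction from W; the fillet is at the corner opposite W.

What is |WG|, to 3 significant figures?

61.1

The virtual corner opposite W is at (42.6, 54.4). Since A1 is tangent to EG there, AG ⟂ EG and A1 meets LD tangentially, so AL is at right angles to LD, with radius 10.6, so the center A sits 10.6 in from both sides at A = (32.0, 43.8). That places the tangent points at G = (42.6, 43.8) on EG and L = (32.0, 54.4) on LD. Then |WG| = |G − W| = 61.1.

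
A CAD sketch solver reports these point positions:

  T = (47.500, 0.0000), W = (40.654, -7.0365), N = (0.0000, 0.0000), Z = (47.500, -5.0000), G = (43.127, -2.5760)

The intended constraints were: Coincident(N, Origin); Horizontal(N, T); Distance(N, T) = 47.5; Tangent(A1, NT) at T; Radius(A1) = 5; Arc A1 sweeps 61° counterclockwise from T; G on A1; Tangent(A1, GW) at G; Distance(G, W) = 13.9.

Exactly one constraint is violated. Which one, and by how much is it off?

Distance(G, W) = 13.9 — off by 8.80.

N = (0.00, 0.00) ✓; N.y = 0.00, T.y = 0.00 ✓; |NT| = 47.50 ✓; ∠(ZT, TN) = 90.00° ✓; |ZT| = 5.000 ✓; bearing(Z→G) − bearing(Z→T) = 61.00° ✓; |ZG| = 5.000 ✓; ∠(ZG, GW) = 90.00° ✓; |GW| = 5.100 ✗.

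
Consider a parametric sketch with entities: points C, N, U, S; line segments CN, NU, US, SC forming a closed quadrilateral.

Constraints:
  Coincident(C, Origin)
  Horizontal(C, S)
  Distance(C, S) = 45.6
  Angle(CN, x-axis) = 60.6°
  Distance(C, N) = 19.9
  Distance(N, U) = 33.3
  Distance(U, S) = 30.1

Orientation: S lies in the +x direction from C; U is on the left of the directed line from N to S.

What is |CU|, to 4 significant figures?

50.37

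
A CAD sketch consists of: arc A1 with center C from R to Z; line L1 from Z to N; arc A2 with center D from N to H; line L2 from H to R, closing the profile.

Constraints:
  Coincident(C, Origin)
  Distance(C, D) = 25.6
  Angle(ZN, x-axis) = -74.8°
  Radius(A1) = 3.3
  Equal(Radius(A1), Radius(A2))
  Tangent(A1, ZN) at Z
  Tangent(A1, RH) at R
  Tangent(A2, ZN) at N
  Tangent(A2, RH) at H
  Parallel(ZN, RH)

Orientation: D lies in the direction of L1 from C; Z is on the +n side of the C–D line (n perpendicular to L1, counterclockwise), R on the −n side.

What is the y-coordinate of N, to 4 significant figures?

-23.84

The slot axis is L1's direction at -74.8°, so u = (cos -74.8°, sin -74.8°) = (0.2622, -0.9650) and n = (−sin -74.8°, cos -74.8°) = (0.9650, 0.2622). C is at the origin and D lies 25.6 along u from C, so D = 25.6·u = (6.712, -24.70). Tangency of A1 to both parallel lines with radius 3.3 puts Z and R at C ± 3.3·n: Z = (3.185, 0.8652), R = (-3.185, -0.8652). Equal radii place N and H the same way about D: N = D + 3.3·n = (9.897, -23.84), H = D − 3.3·n = (3.527, -25.57). So N.y = -23.84.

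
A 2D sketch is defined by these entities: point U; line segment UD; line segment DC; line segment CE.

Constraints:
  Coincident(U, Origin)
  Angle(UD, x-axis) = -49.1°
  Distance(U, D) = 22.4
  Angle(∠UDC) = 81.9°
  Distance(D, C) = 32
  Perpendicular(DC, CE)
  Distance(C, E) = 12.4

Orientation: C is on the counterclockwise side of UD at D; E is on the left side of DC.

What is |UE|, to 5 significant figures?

30.456

U is at the origin; UD runs at -49.1° with length 22.4, so D = 22.4·(cos -49.1°, sin -49.1°) = (14.666, -16.931). ∠UDC = 81.9°, so DC runs at -49.1° + (180° − 81.9°) = 49.000° from the x-axis; with |DC| = 32.0, C = D + 32.0·(cos 49.000°, sin 49.000°) = (35.660, 7.2196). DC ⟂ CE; with |CE| = 12.4 on the left of DC, E = C + 12.4·(-0.75471, 0.65606) = (26.302, 15.355). Then |UE| = |E − U| = 30.456.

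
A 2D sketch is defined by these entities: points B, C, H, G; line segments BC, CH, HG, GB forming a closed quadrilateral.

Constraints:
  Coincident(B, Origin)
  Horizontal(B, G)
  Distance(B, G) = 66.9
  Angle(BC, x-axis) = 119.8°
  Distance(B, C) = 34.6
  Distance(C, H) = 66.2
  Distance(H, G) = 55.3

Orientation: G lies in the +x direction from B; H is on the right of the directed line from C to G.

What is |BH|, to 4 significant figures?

31.66

B is at the origin; B and G share the same y with |BG| = 66.9 and G in +x, so G = (66.9, 0). BC runs at 119.8° with |BC| = 34.6, so C = (-17.20, 30.02). H is determined by |CH| = 66.2 and |HG| = 55.3 together: it lies at the intersection of circle(C, 66.2) and circle(G, 55.3). With |CG| = 89.29, the foot of the radical line on CG is 52.06 from C and the perpendicular offset is √(66.2² − 52.06²) = 40.89. Taking the right-of-CG solution: H = (18.09, -25.99).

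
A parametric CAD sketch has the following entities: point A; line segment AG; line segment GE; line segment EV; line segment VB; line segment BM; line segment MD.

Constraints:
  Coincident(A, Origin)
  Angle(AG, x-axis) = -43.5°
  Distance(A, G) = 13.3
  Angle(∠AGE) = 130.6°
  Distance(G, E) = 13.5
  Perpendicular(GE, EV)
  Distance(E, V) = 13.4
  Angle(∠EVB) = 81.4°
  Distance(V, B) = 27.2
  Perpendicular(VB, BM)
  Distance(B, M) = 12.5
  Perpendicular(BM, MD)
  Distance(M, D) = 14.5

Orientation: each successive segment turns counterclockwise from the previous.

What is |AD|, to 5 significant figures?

15.860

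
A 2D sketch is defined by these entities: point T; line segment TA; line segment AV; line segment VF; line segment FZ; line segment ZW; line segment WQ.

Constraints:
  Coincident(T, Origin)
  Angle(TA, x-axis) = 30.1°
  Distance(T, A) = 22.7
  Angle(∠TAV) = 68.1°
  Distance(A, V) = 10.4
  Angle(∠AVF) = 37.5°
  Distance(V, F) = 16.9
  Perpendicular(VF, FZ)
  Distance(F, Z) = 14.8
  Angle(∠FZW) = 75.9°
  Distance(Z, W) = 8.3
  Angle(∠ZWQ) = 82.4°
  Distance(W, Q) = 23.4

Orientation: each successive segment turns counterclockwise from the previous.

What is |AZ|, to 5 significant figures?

12.105

∠AVF = 37.5° gives VF at -75.500° from the x-axis; with |VF| = 16.9, F = (15.675, 1.4255). VF is perpendicular to FZ, so FZ runs at 14.500°; with |FZ| = 14.8, Z = (30.004, 5.1311). Then |AZ| = |Z − A| = 12.105.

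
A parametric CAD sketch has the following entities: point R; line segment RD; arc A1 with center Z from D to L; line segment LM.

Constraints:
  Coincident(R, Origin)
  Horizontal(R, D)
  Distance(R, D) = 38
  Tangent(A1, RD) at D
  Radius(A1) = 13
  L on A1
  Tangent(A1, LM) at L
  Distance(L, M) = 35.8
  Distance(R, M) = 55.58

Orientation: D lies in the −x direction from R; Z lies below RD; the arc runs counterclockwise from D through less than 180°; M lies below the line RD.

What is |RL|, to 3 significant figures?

52.6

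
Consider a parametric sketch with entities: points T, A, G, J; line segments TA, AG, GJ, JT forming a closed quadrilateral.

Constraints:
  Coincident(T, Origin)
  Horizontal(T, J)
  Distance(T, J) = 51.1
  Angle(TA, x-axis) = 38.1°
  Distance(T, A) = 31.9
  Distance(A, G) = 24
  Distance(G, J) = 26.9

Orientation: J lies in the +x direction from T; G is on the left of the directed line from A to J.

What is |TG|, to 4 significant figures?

54.98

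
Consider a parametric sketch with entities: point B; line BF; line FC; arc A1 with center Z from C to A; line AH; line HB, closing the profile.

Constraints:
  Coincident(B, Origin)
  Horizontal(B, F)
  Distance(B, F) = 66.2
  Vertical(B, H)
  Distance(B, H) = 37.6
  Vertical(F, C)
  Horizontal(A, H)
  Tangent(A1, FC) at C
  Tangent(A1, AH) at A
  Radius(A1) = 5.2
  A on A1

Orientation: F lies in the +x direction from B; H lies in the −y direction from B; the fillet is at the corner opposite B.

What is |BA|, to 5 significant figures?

71.657

B is at the origin; BF is horizontal with |BF| = 66.2 and F on the +x side, so F = (66.200, 0.0000). BH is vertical with |BH| = 37.6 and H on the −y side, so H = (0.0000, -37.600). The virtual corner opposite B is at (66.200, -37.600). A1 meets FC tangentially, so ZC is at right angles to FC and tangency of A1 to AH means the radius ZA is perpendicular to AH, with radius 5.2, so the center Z sits 5.2 in from both sides at Z = (61.000, -32.400). That places the tangent points at C = (66.200, -32.400) on FC and A = (61.000, -37.600) on AH. Then |BA| = |A − B| = 71.657.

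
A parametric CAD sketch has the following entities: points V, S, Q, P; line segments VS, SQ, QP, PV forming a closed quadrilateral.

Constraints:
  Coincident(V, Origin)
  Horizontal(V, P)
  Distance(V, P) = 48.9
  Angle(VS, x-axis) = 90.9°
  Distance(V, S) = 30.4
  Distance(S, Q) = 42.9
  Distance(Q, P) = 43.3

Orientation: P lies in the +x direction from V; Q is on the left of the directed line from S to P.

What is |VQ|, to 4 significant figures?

58.84

V is at the origin; VP is horizontal with |VP| = 48.9 and P in +x, so P = (48.9, 0). VS runs at 90.9° with |VS| = 30.4, so S = (-0.4775, 30.40). Q is determined by |SQ| = 42.9 and |QP| = 43.3 together: it lies at the intersection of circle(S, 42.9) and circle(P, 43.3). With |SP| = 57.98, the foot of the radical line on SP is 28.69 from S and the perpendicular offset is √(42.9² − 28.69²) = 31.89. Taking the left-of-SP solution: Q = (40.68, 42.51).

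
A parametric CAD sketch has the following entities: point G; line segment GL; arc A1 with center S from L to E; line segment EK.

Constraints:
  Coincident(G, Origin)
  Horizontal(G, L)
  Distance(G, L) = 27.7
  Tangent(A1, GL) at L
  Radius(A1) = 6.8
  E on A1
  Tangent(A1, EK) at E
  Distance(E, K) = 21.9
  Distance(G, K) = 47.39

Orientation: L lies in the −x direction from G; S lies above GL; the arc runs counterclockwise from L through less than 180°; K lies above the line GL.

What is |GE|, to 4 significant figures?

25.93

Checks: |SE| = 6.800 ✓; ∠(SE, EK) = 90.00° ✓; |EK| = 21.90 ✓; |GK| = 47.39 ✓.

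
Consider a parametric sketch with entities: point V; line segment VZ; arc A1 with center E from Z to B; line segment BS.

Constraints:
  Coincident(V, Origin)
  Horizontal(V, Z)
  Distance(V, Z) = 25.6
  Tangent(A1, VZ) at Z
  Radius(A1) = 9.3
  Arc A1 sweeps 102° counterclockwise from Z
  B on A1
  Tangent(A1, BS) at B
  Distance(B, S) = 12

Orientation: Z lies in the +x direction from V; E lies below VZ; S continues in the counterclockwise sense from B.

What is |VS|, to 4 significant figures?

29.81

V is at the origin; VZ is horizontal with |VZ| = 25.6 and Z on the +x side, so Z = (25.60, 0.000). Tangency of A1 to VZ means the radius EZ is perpendicular to VZ, so E = Z + (0, -9.3) = (25.60, -9.300). On A1, Z sits at bearing 90° from E; a 102° counterclockwise sweep puts B at bearing 192°, so B = E + 9.3·(cos 192°, sin 192°) = (16.50, -11.23). Since A1 is tangent to BS there, EB ⟂ BS, so BS runs along (−sin 192°, cos 192°); with |BS| = 12.0, S = (19.00, -22.97). Then |VS| = |S − V| = 29.81.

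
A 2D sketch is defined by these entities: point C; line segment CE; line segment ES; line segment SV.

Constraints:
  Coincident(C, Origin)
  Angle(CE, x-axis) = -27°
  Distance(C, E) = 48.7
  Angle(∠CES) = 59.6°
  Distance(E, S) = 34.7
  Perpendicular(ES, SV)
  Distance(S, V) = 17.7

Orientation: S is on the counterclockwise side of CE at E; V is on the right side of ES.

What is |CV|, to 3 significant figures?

60.5

∠CES = 59.6°, so ES runs at -27.0° + (180° − 59.6°) = 93.4° from the x-axis; with |ES| = 34.7, S = E + 34.7·(cos 93.4°, sin 93.4°) = (41.3, 12.5). ES ⟂ SV; with |SV| = 17.7 on the right of ES, V = S + 17.7·(0.998, 0.0593) = (59.0, 13.6). Then |CV| = |V − C| = 60.5.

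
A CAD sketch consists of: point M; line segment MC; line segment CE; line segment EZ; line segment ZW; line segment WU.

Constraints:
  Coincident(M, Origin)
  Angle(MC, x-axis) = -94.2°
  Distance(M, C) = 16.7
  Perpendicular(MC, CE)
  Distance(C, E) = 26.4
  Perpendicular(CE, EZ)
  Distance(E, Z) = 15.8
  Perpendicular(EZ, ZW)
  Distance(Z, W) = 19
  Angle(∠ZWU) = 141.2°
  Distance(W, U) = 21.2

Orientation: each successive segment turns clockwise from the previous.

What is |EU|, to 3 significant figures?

35.6

M is at the origin; MC runs at -94.2° with length 16.7, so C = (-1.22, -16.7). The perpendicularity gives CE at right angles to MC, so CE runs at 176°; with |CE| = 26.4, E = (-27.6, -14.7). CE ⟂ EZ, so EZ runs at 85.8°; with |EZ| = 15.8, Z = (-26.4, 1.04). The perpendicularity gives ZW at right angles to EZ, so ZW runs at -4.20°; with |ZW| = 19.0, W = (-7.45, -0.356). ∠ZWU = 141.2° gives WU at -43.0° from the x-axis; with |WU| = 21.2, U = (8.06, -14.8). Then |EU| = |U − E| = 35.6.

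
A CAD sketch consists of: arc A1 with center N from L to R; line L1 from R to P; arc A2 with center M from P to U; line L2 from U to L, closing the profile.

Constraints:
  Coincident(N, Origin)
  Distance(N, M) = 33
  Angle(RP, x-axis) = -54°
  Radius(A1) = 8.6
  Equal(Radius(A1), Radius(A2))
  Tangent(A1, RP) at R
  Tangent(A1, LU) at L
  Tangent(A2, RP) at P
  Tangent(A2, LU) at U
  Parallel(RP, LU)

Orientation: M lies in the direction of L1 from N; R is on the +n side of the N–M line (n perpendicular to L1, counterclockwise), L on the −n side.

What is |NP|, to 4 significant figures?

34.10

The slot axis is L1's direction at -54.0°, so u = (cos -54.0°, sin -54.0°) = (0.5878, -0.8090) and n = (−sin -54.0°, cos -54.0°) = (0.8090, 0.5878). N is at the origin and M lies 33.0 along u from N, so M = 33.0·u = (19.40, -26.70). Tangency of A1 to both parallel lines with radius 8.6 puts R and L at N ± 8.6·n: R = (6.958, 5.055), L = (-6.958, -5.055). Equal radii place P and U the same way about M: P = M + 8.6·n = (26.35, -21.64), U = M − 8.6·n = (12.44, -31.75). Then |NP| = |P − N| = 34.10.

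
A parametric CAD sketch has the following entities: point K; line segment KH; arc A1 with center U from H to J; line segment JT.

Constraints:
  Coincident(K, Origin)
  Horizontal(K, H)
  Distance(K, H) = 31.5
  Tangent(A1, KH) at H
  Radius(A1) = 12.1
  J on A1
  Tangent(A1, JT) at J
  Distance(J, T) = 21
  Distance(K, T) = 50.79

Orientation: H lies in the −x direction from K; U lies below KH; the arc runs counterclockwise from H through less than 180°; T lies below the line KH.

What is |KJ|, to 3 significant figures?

45.8

K is at the origin; K and H share the same y with |KH| = 31.5 and H on the −x side, so H = (-31.5, 0.00). Tangency of A1 to KH means the radius UH is perpendicular to KH, so U = H + (0, -12.1) = (-31.5, -12.1). Since UJ ⟂ JT (tangency), |UT| = √(12.1² + 21.0²) = 24.2 regardless of where J sits on A1. So T lies on both circle(K, 50.79) and circle(U, 24.2); the below-KH intersection is T = (-35.9, -35.9). J is the foot of the tangent from T: J = (-42.9, -16.1).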